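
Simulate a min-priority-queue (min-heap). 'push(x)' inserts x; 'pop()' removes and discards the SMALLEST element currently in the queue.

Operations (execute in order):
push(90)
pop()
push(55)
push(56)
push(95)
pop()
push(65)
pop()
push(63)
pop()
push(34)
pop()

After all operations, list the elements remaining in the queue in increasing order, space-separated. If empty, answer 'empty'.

push(90): heap contents = [90]
pop() → 90: heap contents = []
push(55): heap contents = [55]
push(56): heap contents = [55, 56]
push(95): heap contents = [55, 56, 95]
pop() → 55: heap contents = [56, 95]
push(65): heap contents = [56, 65, 95]
pop() → 56: heap contents = [65, 95]
push(63): heap contents = [63, 65, 95]
pop() → 63: heap contents = [65, 95]
push(34): heap contents = [34, 65, 95]
pop() → 34: heap contents = [65, 95]

Answer: 65 95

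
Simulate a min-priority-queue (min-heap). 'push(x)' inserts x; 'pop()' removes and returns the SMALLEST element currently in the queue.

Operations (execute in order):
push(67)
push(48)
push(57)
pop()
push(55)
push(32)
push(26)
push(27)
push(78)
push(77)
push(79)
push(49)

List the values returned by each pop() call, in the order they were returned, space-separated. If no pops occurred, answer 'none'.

push(67): heap contents = [67]
push(48): heap contents = [48, 67]
push(57): heap contents = [48, 57, 67]
pop() → 48: heap contents = [57, 67]
push(55): heap contents = [55, 57, 67]
push(32): heap contents = [32, 55, 57, 67]
push(26): heap contents = [26, 32, 55, 57, 67]
push(27): heap contents = [26, 27, 32, 55, 57, 67]
push(78): heap contents = [26, 27, 32, 55, 57, 67, 78]
push(77): heap contents = [26, 27, 32, 55, 57, 67, 77, 78]
push(79): heap contents = [26, 27, 32, 55, 57, 67, 77, 78, 79]
push(49): heap contents = [26, 27, 32, 49, 55, 57, 67, 77, 78, 79]

Answer: 48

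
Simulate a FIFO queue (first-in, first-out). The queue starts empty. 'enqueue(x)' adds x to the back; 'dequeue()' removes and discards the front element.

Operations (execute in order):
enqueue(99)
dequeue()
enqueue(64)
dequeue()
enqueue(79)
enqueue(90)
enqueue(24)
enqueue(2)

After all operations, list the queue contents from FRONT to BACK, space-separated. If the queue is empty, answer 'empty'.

Answer: 79 90 24 2

Derivation:
enqueue(99): [99]
dequeue(): []
enqueue(64): [64]
dequeue(): []
enqueue(79): [79]
enqueue(90): [79, 90]
enqueue(24): [79, 90, 24]
enqueue(2): [79, 90, 24, 2]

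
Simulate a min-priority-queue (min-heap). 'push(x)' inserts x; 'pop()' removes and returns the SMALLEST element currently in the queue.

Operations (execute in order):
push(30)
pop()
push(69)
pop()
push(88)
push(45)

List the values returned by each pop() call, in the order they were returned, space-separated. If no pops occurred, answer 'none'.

Answer: 30 69

Derivation:
push(30): heap contents = [30]
pop() → 30: heap contents = []
push(69): heap contents = [69]
pop() → 69: heap contents = []
push(88): heap contents = [88]
push(45): heap contents = [45, 88]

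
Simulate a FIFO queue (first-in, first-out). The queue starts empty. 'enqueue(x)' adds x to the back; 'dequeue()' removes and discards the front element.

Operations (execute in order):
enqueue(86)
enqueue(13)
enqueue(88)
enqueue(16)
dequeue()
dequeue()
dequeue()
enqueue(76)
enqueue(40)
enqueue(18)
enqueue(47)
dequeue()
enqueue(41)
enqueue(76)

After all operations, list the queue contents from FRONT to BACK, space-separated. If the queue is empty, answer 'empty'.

enqueue(86): [86]
enqueue(13): [86, 13]
enqueue(88): [86, 13, 88]
enqueue(16): [86, 13, 88, 16]
dequeue(): [13, 88, 16]
dequeue(): [88, 16]
dequeue(): [16]
enqueue(76): [16, 76]
enqueue(40): [16, 76, 40]
enqueue(18): [16, 76, 40, 18]
enqueue(47): [16, 76, 40, 18, 47]
dequeue(): [76, 40, 18, 47]
enqueue(41): [76, 40, 18, 47, 41]
enqueue(76): [76, 40, 18, 47, 41, 76]

Answer: 76 40 18 47 41 76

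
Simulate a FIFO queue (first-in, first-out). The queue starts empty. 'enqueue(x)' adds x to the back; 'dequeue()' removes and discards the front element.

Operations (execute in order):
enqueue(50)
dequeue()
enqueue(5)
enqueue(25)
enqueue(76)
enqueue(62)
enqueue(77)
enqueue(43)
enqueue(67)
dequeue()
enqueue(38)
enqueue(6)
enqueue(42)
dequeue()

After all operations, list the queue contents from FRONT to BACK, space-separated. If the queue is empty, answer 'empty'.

enqueue(50): [50]
dequeue(): []
enqueue(5): [5]
enqueue(25): [5, 25]
enqueue(76): [5, 25, 76]
enqueue(62): [5, 25, 76, 62]
enqueue(77): [5, 25, 76, 62, 77]
enqueue(43): [5, 25, 76, 62, 77, 43]
enqueue(67): [5, 25, 76, 62, 77, 43, 67]
dequeue(): [25, 76, 62, 77, 43, 67]
enqueue(38): [25, 76, 62, 77, 43, 67, 38]
enqueue(6): [25, 76, 62, 77, 43, 67, 38, 6]
enqueue(42): [25, 76, 62, 77, 43, 67, 38, 6, 42]
dequeue(): [76, 62, 77, 43, 67, 38, 6, 42]

Answer: 76 62 77 43 67 38 6 42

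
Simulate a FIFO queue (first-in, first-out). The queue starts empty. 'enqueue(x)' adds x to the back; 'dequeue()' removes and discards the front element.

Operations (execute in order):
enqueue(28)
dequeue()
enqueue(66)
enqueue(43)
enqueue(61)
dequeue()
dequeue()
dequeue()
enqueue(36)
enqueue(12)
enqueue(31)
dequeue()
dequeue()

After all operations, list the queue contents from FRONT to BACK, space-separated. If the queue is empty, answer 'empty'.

Answer: 31

Derivation:
enqueue(28): [28]
dequeue(): []
enqueue(66): [66]
enqueue(43): [66, 43]
enqueue(61): [66, 43, 61]
dequeue(): [43, 61]
dequeue(): [61]
dequeue(): []
enqueue(36): [36]
enqueue(12): [36, 12]
enqueue(31): [36, 12, 31]
dequeue(): [12, 31]
dequeue(): [31]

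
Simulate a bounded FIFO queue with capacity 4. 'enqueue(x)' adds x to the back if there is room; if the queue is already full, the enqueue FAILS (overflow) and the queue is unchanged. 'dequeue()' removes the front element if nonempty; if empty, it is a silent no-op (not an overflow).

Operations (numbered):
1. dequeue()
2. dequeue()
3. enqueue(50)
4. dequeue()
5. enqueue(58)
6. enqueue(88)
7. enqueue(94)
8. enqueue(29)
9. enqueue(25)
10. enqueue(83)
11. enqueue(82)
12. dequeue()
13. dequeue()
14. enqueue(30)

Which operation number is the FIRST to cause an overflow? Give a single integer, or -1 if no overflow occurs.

Answer: 9

Derivation:
1. dequeue(): empty, no-op, size=0
2. dequeue(): empty, no-op, size=0
3. enqueue(50): size=1
4. dequeue(): size=0
5. enqueue(58): size=1
6. enqueue(88): size=2
7. enqueue(94): size=3
8. enqueue(29): size=4
9. enqueue(25): size=4=cap → OVERFLOW (fail)
10. enqueue(83): size=4=cap → OVERFLOW (fail)
11. enqueue(82): size=4=cap → OVERFLOW (fail)
12. dequeue(): size=3
13. dequeue(): size=2
14. enqueue(30): size=3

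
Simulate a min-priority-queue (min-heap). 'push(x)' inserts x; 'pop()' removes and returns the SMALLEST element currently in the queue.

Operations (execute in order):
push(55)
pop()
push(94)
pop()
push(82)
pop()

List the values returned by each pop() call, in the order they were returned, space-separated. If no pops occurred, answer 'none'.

Answer: 55 94 82

Derivation:
push(55): heap contents = [55]
pop() → 55: heap contents = []
push(94): heap contents = [94]
pop() → 94: heap contents = []
push(82): heap contents = [82]
pop() → 82: heap contents = []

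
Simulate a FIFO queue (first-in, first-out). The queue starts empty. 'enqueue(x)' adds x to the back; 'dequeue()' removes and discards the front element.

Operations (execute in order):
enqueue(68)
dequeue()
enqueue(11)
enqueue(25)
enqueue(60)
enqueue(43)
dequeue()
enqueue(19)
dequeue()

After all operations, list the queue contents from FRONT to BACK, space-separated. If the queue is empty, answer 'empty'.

enqueue(68): [68]
dequeue(): []
enqueue(11): [11]
enqueue(25): [11, 25]
enqueue(60): [11, 25, 60]
enqueue(43): [11, 25, 60, 43]
dequeue(): [25, 60, 43]
enqueue(19): [25, 60, 43, 19]
dequeue(): [60, 43, 19]

Answer: 60 43 19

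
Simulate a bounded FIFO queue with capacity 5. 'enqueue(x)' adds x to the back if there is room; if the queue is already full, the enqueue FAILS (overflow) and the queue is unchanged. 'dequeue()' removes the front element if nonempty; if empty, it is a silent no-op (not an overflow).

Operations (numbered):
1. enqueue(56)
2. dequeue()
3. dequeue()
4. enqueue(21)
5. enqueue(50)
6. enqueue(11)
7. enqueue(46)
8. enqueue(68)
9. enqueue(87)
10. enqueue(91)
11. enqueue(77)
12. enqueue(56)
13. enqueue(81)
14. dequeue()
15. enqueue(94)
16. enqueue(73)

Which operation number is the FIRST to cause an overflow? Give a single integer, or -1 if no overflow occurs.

1. enqueue(56): size=1
2. dequeue(): size=0
3. dequeue(): empty, no-op, size=0
4. enqueue(21): size=1
5. enqueue(50): size=2
6. enqueue(11): size=3
7. enqueue(46): size=4
8. enqueue(68): size=5
9. enqueue(87): size=5=cap → OVERFLOW (fail)
10. enqueue(91): size=5=cap → OVERFLOW (fail)
11. enqueue(77): size=5=cap → OVERFLOW (fail)
12. enqueue(56): size=5=cap → OVERFLOW (fail)
13. enqueue(81): size=5=cap → OVERFLOW (fail)
14. dequeue(): size=4
15. enqueue(94): size=5
16. enqueue(73): size=5=cap → OVERFLOW (fail)

Answer: 9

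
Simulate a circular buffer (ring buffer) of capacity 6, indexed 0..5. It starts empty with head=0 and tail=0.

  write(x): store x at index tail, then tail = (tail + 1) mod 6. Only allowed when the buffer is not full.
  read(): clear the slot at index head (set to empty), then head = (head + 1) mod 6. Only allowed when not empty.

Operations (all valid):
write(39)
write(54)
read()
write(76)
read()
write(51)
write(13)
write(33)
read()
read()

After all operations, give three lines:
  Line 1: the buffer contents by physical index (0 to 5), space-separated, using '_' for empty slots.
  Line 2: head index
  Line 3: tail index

write(39): buf=[39 _ _ _ _ _], head=0, tail=1, size=1
write(54): buf=[39 54 _ _ _ _], head=0, tail=2, size=2
read(): buf=[_ 54 _ _ _ _], head=1, tail=2, size=1
write(76): buf=[_ 54 76 _ _ _], head=1, tail=3, size=2
read(): buf=[_ _ 76 _ _ _], head=2, tail=3, size=1
write(51): buf=[_ _ 76 51 _ _], head=2, tail=4, size=2
write(13): buf=[_ _ 76 51 13 _], head=2, tail=5, size=3
write(33): buf=[_ _ 76 51 13 33], head=2, tail=0, size=4
read(): buf=[_ _ _ 51 13 33], head=3, tail=0, size=3
read(): buf=[_ _ _ _ 13 33], head=4, tail=0, size=2

Answer: _ _ _ _ 13 33
4
0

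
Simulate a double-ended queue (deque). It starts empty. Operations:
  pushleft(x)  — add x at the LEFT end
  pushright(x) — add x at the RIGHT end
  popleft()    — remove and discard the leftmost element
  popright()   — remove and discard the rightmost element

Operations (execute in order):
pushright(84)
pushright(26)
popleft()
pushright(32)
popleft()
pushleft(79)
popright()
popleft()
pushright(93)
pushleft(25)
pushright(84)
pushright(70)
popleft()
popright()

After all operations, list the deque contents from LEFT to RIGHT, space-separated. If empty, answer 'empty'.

Answer: 93 84

Derivation:
pushright(84): [84]
pushright(26): [84, 26]
popleft(): [26]
pushright(32): [26, 32]
popleft(): [32]
pushleft(79): [79, 32]
popright(): [79]
popleft(): []
pushright(93): [93]
pushleft(25): [25, 93]
pushright(84): [25, 93, 84]
pushright(70): [25, 93, 84, 70]
popleft(): [93, 84, 70]
popright(): [93, 84]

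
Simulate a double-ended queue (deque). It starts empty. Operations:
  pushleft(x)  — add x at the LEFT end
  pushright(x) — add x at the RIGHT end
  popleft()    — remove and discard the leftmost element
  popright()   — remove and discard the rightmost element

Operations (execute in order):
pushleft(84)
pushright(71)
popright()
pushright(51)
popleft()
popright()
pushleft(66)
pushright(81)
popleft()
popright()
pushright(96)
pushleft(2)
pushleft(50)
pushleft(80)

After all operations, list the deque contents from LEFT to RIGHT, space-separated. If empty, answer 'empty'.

pushleft(84): [84]
pushright(71): [84, 71]
popright(): [84]
pushright(51): [84, 51]
popleft(): [51]
popright(): []
pushleft(66): [66]
pushright(81): [66, 81]
popleft(): [81]
popright(): []
pushright(96): [96]
pushleft(2): [2, 96]
pushleft(50): [50, 2, 96]
pushleft(80): [80, 50, 2, 96]

Answer: 80 50 2 96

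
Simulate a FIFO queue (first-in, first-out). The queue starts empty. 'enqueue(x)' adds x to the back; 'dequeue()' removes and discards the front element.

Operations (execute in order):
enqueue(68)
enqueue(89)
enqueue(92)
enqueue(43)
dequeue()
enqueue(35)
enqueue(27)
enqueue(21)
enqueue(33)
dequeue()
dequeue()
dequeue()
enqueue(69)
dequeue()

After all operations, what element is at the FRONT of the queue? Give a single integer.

enqueue(68): queue = [68]
enqueue(89): queue = [68, 89]
enqueue(92): queue = [68, 89, 92]
enqueue(43): queue = [68, 89, 92, 43]
dequeue(): queue = [89, 92, 43]
enqueue(35): queue = [89, 92, 43, 35]
enqueue(27): queue = [89, 92, 43, 35, 27]
enqueue(21): queue = [89, 92, 43, 35, 27, 21]
enqueue(33): queue = [89, 92, 43, 35, 27, 21, 33]
dequeue(): queue = [92, 43, 35, 27, 21, 33]
dequeue(): queue = [43, 35, 27, 21, 33]
dequeue(): queue = [35, 27, 21, 33]
enqueue(69): queue = [35, 27, 21, 33, 69]
dequeue(): queue = [27, 21, 33, 69]

Answer: 27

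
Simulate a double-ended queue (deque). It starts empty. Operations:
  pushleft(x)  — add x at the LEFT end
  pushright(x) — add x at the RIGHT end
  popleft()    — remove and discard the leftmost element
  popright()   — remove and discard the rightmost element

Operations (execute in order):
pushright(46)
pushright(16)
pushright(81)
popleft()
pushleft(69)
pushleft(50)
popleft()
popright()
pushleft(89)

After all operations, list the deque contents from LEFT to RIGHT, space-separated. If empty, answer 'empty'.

pushright(46): [46]
pushright(16): [46, 16]
pushright(81): [46, 16, 81]
popleft(): [16, 81]
pushleft(69): [69, 16, 81]
pushleft(50): [50, 69, 16, 81]
popleft(): [69, 16, 81]
popright(): [69, 16]
pushleft(89): [89, 69, 16]

Answer: 89 69 16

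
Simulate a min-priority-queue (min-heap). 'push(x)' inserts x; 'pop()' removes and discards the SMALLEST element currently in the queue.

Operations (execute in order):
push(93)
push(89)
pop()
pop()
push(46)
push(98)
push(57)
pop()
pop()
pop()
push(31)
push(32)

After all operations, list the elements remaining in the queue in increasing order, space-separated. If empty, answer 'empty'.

push(93): heap contents = [93]
push(89): heap contents = [89, 93]
pop() → 89: heap contents = [93]
pop() → 93: heap contents = []
push(46): heap contents = [46]
push(98): heap contents = [46, 98]
push(57): heap contents = [46, 57, 98]
pop() → 46: heap contents = [57, 98]
pop() → 57: heap contents = [98]
pop() → 98: heap contents = []
push(31): heap contents = [31]
push(32): heap contents = [31, 32]

Answer: 31 32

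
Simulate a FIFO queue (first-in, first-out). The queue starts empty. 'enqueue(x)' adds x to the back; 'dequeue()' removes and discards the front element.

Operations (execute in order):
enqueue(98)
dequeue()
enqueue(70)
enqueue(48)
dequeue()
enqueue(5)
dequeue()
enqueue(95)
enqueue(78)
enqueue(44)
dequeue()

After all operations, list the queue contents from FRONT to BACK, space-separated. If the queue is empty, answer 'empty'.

Answer: 95 78 44

Derivation:
enqueue(98): [98]
dequeue(): []
enqueue(70): [70]
enqueue(48): [70, 48]
dequeue(): [48]
enqueue(5): [48, 5]
dequeue(): [5]
enqueue(95): [5, 95]
enqueue(78): [5, 95, 78]
enqueue(44): [5, 95, 78, 44]
dequeue(): [95, 78, 44]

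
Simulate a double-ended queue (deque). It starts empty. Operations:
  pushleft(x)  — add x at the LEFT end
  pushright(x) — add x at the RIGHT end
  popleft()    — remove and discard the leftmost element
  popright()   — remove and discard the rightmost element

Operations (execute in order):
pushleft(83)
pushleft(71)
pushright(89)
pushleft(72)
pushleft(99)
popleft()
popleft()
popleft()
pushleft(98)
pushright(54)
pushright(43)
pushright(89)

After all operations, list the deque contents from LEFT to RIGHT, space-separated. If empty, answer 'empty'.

Answer: 98 83 89 54 43 89

Derivation:
pushleft(83): [83]
pushleft(71): [71, 83]
pushright(89): [71, 83, 89]
pushleft(72): [72, 71, 83, 89]
pushleft(99): [99, 72, 71, 83, 89]
popleft(): [72, 71, 83, 89]
popleft(): [71, 83, 89]
popleft(): [83, 89]
pushleft(98): [98, 83, 89]
pushright(54): [98, 83, 89, 54]
pushright(43): [98, 83, 89, 54, 43]
pushright(89): [98, 83, 89, 54, 43, 89]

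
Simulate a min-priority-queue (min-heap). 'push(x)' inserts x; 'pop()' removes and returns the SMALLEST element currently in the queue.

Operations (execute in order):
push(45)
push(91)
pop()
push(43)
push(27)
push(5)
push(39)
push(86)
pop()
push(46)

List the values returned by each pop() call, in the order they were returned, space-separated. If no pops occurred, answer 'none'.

push(45): heap contents = [45]
push(91): heap contents = [45, 91]
pop() → 45: heap contents = [91]
push(43): heap contents = [43, 91]
push(27): heap contents = [27, 43, 91]
push(5): heap contents = [5, 27, 43, 91]
push(39): heap contents = [5, 27, 39, 43, 91]
push(86): heap contents = [5, 27, 39, 43, 86, 91]
pop() → 5: heap contents = [27, 39, 43, 86, 91]
push(46): heap contents = [27, 39, 43, 46, 86, 91]

Answer: 45 5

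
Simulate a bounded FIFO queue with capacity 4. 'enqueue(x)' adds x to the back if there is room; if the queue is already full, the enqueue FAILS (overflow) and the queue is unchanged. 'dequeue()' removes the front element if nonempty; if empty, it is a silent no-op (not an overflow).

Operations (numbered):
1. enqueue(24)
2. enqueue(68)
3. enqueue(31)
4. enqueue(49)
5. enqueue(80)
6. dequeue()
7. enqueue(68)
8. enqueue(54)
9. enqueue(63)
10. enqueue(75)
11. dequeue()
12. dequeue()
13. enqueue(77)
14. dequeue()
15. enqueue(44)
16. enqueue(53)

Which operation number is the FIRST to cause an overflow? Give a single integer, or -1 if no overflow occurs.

Answer: 5

Derivation:
1. enqueue(24): size=1
2. enqueue(68): size=2
3. enqueue(31): size=3
4. enqueue(49): size=4
5. enqueue(80): size=4=cap → OVERFLOW (fail)
6. dequeue(): size=3
7. enqueue(68): size=4
8. enqueue(54): size=4=cap → OVERFLOW (fail)
9. enqueue(63): size=4=cap → OVERFLOW (fail)
10. enqueue(75): size=4=cap → OVERFLOW (fail)
11. dequeue(): size=3
12. dequeue(): size=2
13. enqueue(77): size=3
14. dequeue(): size=2
15. enqueue(44): size=3
16. enqueue(53): size=4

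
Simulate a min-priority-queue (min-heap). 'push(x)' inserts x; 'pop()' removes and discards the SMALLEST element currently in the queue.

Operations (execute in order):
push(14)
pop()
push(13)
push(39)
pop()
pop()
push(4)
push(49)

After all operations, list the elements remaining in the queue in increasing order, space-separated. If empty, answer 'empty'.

Answer: 4 49

Derivation:
push(14): heap contents = [14]
pop() → 14: heap contents = []
push(13): heap contents = [13]
push(39): heap contents = [13, 39]
pop() → 13: heap contents = [39]
pop() → 39: heap contents = []
push(4): heap contents = [4]
push(49): heap contents = [4, 49]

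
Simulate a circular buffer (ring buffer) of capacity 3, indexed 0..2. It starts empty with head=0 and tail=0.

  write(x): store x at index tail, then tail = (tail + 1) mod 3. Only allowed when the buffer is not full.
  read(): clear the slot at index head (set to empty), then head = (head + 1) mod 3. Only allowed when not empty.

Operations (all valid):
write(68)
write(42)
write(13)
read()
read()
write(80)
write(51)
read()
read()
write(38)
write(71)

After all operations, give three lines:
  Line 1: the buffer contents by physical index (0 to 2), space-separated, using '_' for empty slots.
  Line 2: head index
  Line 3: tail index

write(68): buf=[68 _ _], head=0, tail=1, size=1
write(42): buf=[68 42 _], head=0, tail=2, size=2
write(13): buf=[68 42 13], head=0, tail=0, size=3
read(): buf=[_ 42 13], head=1, tail=0, size=2
read(): buf=[_ _ 13], head=2, tail=0, size=1
write(80): buf=[80 _ 13], head=2, tail=1, size=2
write(51): buf=[80 51 13], head=2, tail=2, size=3
read(): buf=[80 51 _], head=0, tail=2, size=2
read(): buf=[_ 51 _], head=1, tail=2, size=1
write(38): buf=[_ 51 38], head=1, tail=0, size=2
write(71): buf=[71 51 38], head=1, tail=1, size=3

Answer: 71 51 38
1
1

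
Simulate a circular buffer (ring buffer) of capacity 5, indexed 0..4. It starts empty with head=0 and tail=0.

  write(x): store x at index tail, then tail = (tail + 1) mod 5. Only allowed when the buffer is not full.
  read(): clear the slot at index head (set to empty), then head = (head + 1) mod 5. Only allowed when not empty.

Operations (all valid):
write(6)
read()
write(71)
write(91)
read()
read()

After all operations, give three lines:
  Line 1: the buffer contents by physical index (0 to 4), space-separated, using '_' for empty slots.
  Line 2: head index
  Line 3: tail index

Answer: _ _ _ _ _
3
3

Derivation:
write(6): buf=[6 _ _ _ _], head=0, tail=1, size=1
read(): buf=[_ _ _ _ _], head=1, tail=1, size=0
write(71): buf=[_ 71 _ _ _], head=1, tail=2, size=1
write(91): buf=[_ 71 91 _ _], head=1, tail=3, size=2
read(): buf=[_ _ 91 _ _], head=2, tail=3, size=1
read(): buf=[_ _ _ _ _], head=3, tail=3, size=0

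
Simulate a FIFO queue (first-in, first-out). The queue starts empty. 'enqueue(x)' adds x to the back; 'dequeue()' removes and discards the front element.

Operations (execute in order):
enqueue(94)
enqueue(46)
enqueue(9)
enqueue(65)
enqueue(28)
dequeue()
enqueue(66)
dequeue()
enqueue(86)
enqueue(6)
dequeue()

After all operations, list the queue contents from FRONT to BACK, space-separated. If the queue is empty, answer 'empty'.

Answer: 65 28 66 86 6

Derivation:
enqueue(94): [94]
enqueue(46): [94, 46]
enqueue(9): [94, 46, 9]
enqueue(65): [94, 46, 9, 65]
enqueue(28): [94, 46, 9, 65, 28]
dequeue(): [46, 9, 65, 28]
enqueue(66): [46, 9, 65, 28, 66]
dequeue(): [9, 65, 28, 66]
enqueue(86): [9, 65, 28, 66, 86]
enqueue(6): [9, 65, 28, 66, 86, 6]
dequeue(): [65, 28, 66, 86, 6]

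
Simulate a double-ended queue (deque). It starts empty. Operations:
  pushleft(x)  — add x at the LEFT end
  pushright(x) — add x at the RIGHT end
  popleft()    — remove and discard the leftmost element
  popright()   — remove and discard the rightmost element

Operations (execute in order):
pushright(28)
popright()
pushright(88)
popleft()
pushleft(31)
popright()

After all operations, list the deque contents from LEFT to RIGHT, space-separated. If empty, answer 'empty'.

pushright(28): [28]
popright(): []
pushright(88): [88]
popleft(): []
pushleft(31): [31]
popright(): []

Answer: empty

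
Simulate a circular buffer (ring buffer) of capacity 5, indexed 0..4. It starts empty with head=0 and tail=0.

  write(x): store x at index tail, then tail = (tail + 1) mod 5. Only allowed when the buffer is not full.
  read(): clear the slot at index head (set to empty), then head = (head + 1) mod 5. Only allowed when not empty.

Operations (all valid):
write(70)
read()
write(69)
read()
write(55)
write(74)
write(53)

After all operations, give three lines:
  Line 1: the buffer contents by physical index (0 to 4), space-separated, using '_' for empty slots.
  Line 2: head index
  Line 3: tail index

write(70): buf=[70 _ _ _ _], head=0, tail=1, size=1
read(): buf=[_ _ _ _ _], head=1, tail=1, size=0
write(69): buf=[_ 69 _ _ _], head=1, tail=2, size=1
read(): buf=[_ _ _ _ _], head=2, tail=2, size=0
write(55): buf=[_ _ 55 _ _], head=2, tail=3, size=1
write(74): buf=[_ _ 55 74 _], head=2, tail=4, size=2
write(53): buf=[_ _ 55 74 53], head=2, tail=0, size=3

Answer: _ _ 55 74 53
2
0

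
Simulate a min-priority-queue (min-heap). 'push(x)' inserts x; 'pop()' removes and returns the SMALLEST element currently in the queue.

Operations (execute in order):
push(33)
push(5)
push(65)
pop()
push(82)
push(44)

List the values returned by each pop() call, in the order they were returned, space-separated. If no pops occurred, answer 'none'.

push(33): heap contents = [33]
push(5): heap contents = [5, 33]
push(65): heap contents = [5, 33, 65]
pop() → 5: heap contents = [33, 65]
push(82): heap contents = [33, 65, 82]
push(44): heap contents = [33, 44, 65, 82]

Answer: 5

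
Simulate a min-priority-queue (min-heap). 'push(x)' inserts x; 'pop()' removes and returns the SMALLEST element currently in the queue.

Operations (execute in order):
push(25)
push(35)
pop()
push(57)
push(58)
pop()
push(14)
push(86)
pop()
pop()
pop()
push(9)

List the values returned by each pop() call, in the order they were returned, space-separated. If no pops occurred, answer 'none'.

push(25): heap contents = [25]
push(35): heap contents = [25, 35]
pop() → 25: heap contents = [35]
push(57): heap contents = [35, 57]
push(58): heap contents = [35, 57, 58]
pop() → 35: heap contents = [57, 58]
push(14): heap contents = [14, 57, 58]
push(86): heap contents = [14, 57, 58, 86]
pop() → 14: heap contents = [57, 58, 86]
pop() → 57: heap contents = [58, 86]
pop() → 58: heap contents = [86]
push(9): heap contents = [9, 86]

Answer: 25 35 14 57 58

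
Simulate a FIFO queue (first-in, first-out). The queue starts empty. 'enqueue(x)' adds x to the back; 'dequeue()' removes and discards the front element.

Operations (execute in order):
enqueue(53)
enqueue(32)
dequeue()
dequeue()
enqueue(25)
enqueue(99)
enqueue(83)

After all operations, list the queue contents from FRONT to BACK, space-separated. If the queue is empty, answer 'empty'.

Answer: 25 99 83

Derivation:
enqueue(53): [53]
enqueue(32): [53, 32]
dequeue(): [32]
dequeue(): []
enqueue(25): [25]
enqueue(99): [25, 99]
enqueue(83): [25, 99, 83]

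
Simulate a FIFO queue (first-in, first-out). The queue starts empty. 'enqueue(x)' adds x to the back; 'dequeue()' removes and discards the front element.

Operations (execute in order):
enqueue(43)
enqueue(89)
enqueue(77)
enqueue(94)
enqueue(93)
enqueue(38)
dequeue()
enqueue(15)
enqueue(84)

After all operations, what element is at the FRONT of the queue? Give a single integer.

enqueue(43): queue = [43]
enqueue(89): queue = [43, 89]
enqueue(77): queue = [43, 89, 77]
enqueue(94): queue = [43, 89, 77, 94]
enqueue(93): queue = [43, 89, 77, 94, 93]
enqueue(38): queue = [43, 89, 77, 94, 93, 38]
dequeue(): queue = [89, 77, 94, 93, 38]
enqueue(15): queue = [89, 77, 94, 93, 38, 15]
enqueue(84): queue = [89, 77, 94, 93, 38, 15, 84]

Answer: 89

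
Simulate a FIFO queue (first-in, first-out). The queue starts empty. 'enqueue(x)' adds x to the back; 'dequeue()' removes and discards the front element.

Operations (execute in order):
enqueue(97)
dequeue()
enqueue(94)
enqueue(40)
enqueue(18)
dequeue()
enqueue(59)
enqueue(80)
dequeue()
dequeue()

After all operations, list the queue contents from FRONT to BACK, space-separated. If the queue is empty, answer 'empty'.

Answer: 59 80

Derivation:
enqueue(97): [97]
dequeue(): []
enqueue(94): [94]
enqueue(40): [94, 40]
enqueue(18): [94, 40, 18]
dequeue(): [40, 18]
enqueue(59): [40, 18, 59]
enqueue(80): [40, 18, 59, 80]
dequeue(): [18, 59, 80]
dequeue(): [59, 80]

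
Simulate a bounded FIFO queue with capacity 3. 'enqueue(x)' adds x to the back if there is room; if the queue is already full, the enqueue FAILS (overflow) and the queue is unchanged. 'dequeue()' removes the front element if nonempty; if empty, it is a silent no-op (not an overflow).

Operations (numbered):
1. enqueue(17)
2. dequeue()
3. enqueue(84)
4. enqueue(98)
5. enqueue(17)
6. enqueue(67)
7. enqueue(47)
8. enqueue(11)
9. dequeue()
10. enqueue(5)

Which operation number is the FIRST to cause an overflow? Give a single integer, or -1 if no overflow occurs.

Answer: 6

Derivation:
1. enqueue(17): size=1
2. dequeue(): size=0
3. enqueue(84): size=1
4. enqueue(98): size=2
5. enqueue(17): size=3
6. enqueue(67): size=3=cap → OVERFLOW (fail)
7. enqueue(47): size=3=cap → OVERFLOW (fail)
8. enqueue(11): size=3=cap → OVERFLOW (fail)
9. dequeue(): size=2
10. enqueue(5): size=3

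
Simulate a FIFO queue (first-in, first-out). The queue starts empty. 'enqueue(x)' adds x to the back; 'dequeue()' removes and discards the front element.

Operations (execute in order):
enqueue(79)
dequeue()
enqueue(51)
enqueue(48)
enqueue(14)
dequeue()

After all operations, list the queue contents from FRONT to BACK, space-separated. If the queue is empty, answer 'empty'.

enqueue(79): [79]
dequeue(): []
enqueue(51): [51]
enqueue(48): [51, 48]
enqueue(14): [51, 48, 14]
dequeue(): [48, 14]

Answer: 48 14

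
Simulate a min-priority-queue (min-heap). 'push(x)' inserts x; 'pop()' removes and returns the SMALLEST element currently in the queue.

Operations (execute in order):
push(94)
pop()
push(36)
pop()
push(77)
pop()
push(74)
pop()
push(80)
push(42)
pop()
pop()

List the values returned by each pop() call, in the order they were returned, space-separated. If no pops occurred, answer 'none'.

Answer: 94 36 77 74 42 80

Derivation:
push(94): heap contents = [94]
pop() → 94: heap contents = []
push(36): heap contents = [36]
pop() → 36: heap contents = []
push(77): heap contents = [77]
pop() → 77: heap contents = []
push(74): heap contents = [74]
pop() → 74: heap contents = []
push(80): heap contents = [80]
push(42): heap contents = [42, 80]
pop() → 42: heap contents = [80]
pop() → 80: heap contents = []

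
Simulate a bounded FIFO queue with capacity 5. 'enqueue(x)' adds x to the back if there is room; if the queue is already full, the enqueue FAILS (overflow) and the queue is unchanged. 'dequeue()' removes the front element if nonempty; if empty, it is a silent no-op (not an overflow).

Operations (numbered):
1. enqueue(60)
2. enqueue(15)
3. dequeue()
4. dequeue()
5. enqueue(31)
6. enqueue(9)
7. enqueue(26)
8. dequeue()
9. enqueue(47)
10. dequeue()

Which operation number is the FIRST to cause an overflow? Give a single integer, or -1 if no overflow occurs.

1. enqueue(60): size=1
2. enqueue(15): size=2
3. dequeue(): size=1
4. dequeue(): size=0
5. enqueue(31): size=1
6. enqueue(9): size=2
7. enqueue(26): size=3
8. dequeue(): size=2
9. enqueue(47): size=3
10. dequeue(): size=2

Answer: -1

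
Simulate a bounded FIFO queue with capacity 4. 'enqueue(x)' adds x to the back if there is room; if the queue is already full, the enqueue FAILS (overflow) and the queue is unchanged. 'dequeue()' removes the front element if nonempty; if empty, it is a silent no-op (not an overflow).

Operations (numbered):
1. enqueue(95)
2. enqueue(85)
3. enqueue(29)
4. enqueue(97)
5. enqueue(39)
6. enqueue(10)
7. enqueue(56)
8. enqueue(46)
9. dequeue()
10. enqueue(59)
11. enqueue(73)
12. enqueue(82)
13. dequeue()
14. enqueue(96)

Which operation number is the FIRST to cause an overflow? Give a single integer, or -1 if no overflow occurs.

1. enqueue(95): size=1
2. enqueue(85): size=2
3. enqueue(29): size=3
4. enqueue(97): size=4
5. enqueue(39): size=4=cap → OVERFLOW (fail)
6. enqueue(10): size=4=cap → OVERFLOW (fail)
7. enqueue(56): size=4=cap → OVERFLOW (fail)
8. enqueue(46): size=4=cap → OVERFLOW (fail)
9. dequeue(): size=3
10. enqueue(59): size=4
11. enqueue(73): size=4=cap → OVERFLOW (fail)
12. enqueue(82): size=4=cap → OVERFLOW (fail)
13. dequeue(): size=3
14. enqueue(96): size=4

Answer: 5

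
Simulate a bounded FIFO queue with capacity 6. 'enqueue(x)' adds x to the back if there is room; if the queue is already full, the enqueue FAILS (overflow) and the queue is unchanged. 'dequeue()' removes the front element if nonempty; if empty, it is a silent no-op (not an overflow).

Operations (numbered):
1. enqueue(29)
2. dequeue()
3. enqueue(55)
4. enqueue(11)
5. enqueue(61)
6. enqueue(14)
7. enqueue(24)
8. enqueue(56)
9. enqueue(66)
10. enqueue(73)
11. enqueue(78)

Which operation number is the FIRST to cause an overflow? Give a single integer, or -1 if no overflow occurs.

Answer: 9

Derivation:
1. enqueue(29): size=1
2. dequeue(): size=0
3. enqueue(55): size=1
4. enqueue(11): size=2
5. enqueue(61): size=3
6. enqueue(14): size=4
7. enqueue(24): size=5
8. enqueue(56): size=6
9. enqueue(66): size=6=cap → OVERFLOW (fail)
10. enqueue(73): size=6=cap → OVERFLOW (fail)
11. enqueue(78): size=6=cap → OVERFLOW (fail)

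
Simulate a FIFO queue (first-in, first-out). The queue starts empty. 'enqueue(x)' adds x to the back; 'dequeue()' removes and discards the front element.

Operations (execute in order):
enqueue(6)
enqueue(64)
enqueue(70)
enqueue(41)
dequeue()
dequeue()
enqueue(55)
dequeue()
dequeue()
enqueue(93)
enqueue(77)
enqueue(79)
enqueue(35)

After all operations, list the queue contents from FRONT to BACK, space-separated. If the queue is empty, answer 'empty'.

Answer: 55 93 77 79 35

Derivation:
enqueue(6): [6]
enqueue(64): [6, 64]
enqueue(70): [6, 64, 70]
enqueue(41): [6, 64, 70, 41]
dequeue(): [64, 70, 41]
dequeue(): [70, 41]
enqueue(55): [70, 41, 55]
dequeue(): [41, 55]
dequeue(): [55]
enqueue(93): [55, 93]
enqueue(77): [55, 93, 77]
enqueue(79): [55, 93, 77, 79]
enqueue(35): [55, 93, 77, 79, 35]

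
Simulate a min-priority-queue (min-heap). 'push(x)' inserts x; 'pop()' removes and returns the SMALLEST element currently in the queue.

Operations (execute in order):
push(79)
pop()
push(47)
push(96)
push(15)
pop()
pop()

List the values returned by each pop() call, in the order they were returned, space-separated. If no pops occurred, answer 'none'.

Answer: 79 15 47

Derivation:
push(79): heap contents = [79]
pop() → 79: heap contents = []
push(47): heap contents = [47]
push(96): heap contents = [47, 96]
push(15): heap contents = [15, 47, 96]
pop() → 15: heap contents = [47, 96]
pop() → 47: heap contents = [96]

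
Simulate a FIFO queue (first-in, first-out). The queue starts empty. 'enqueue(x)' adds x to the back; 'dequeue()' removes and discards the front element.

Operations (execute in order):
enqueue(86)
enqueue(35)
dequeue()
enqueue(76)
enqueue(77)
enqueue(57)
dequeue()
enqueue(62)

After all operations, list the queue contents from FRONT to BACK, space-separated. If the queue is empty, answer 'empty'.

enqueue(86): [86]
enqueue(35): [86, 35]
dequeue(): [35]
enqueue(76): [35, 76]
enqueue(77): [35, 76, 77]
enqueue(57): [35, 76, 77, 57]
dequeue(): [76, 77, 57]
enqueue(62): [76, 77, 57, 62]

Answer: 76 77 57 62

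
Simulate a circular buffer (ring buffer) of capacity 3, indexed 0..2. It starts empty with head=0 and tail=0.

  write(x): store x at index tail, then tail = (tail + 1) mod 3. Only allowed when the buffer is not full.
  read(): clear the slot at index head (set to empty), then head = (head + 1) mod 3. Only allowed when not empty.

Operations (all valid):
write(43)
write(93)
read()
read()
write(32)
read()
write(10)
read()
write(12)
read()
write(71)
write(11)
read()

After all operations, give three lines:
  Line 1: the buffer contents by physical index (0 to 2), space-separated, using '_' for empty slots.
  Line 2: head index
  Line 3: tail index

Answer: 11 _ _
0
1

Derivation:
write(43): buf=[43 _ _], head=0, tail=1, size=1
write(93): buf=[43 93 _], head=0, tail=2, size=2
read(): buf=[_ 93 _], head=1, tail=2, size=1
read(): buf=[_ _ _], head=2, tail=2, size=0
write(32): buf=[_ _ 32], head=2, tail=0, size=1
read(): buf=[_ _ _], head=0, tail=0, size=0
write(10): buf=[10 _ _], head=0, tail=1, size=1
read(): buf=[_ _ _], head=1, tail=1, size=0
write(12): buf=[_ 12 _], head=1, tail=2, size=1
read(): buf=[_ _ _], head=2, tail=2, size=0
write(71): buf=[_ _ 71], head=2, tail=0, size=1
write(11): buf=[11 _ 71], head=2, tail=1, size=2
read(): buf=[11 _ _], head=0, tail=1, size=1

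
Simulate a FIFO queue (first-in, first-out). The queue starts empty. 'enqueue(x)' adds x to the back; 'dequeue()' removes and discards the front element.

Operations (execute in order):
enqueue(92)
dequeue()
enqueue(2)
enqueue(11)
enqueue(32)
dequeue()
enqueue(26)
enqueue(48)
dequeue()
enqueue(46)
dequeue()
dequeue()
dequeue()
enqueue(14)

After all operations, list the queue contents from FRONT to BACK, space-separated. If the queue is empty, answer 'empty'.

enqueue(92): [92]
dequeue(): []
enqueue(2): [2]
enqueue(11): [2, 11]
enqueue(32): [2, 11, 32]
dequeue(): [11, 32]
enqueue(26): [11, 32, 26]
enqueue(48): [11, 32, 26, 48]
dequeue(): [32, 26, 48]
enqueue(46): [32, 26, 48, 46]
dequeue(): [26, 48, 46]
dequeue(): [48, 46]
dequeue(): [46]
enqueue(14): [46, 14]

Answer: 46 14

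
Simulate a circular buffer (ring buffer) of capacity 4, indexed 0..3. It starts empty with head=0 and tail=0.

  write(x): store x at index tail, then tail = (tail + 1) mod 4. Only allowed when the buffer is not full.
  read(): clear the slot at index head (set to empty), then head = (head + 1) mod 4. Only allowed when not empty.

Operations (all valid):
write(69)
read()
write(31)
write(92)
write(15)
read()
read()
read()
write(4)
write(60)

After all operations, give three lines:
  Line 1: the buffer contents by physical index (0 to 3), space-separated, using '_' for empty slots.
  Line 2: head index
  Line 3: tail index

Answer: 4 60 _ _
0
2

Derivation:
write(69): buf=[69 _ _ _], head=0, tail=1, size=1
read(): buf=[_ _ _ _], head=1, tail=1, size=0
write(31): buf=[_ 31 _ _], head=1, tail=2, size=1
write(92): buf=[_ 31 92 _], head=1, tail=3, size=2
write(15): buf=[_ 31 92 15], head=1, tail=0, size=3
read(): buf=[_ _ 92 15], head=2, tail=0, size=2
read(): buf=[_ _ _ 15], head=3, tail=0, size=1
read(): buf=[_ _ _ _], head=0, tail=0, size=0
write(4): buf=[4 _ _ _], head=0, tail=1, size=1
write(60): buf=[4 60 _ _], head=0, tail=2, size=2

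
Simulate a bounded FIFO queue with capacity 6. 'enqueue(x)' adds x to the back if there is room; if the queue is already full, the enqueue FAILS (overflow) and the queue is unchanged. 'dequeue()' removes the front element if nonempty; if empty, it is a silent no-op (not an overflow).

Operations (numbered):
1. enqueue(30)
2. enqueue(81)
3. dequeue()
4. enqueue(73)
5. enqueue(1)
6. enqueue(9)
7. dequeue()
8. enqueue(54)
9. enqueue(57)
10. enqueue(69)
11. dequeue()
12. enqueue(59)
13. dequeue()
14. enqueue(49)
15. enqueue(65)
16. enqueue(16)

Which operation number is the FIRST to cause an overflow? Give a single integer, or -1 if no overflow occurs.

Answer: 15

Derivation:
1. enqueue(30): size=1
2. enqueue(81): size=2
3. dequeue(): size=1
4. enqueue(73): size=2
5. enqueue(1): size=3
6. enqueue(9): size=4
7. dequeue(): size=3
8. enqueue(54): size=4
9. enqueue(57): size=5
10. enqueue(69): size=6
11. dequeue(): size=5
12. enqueue(59): size=6
13. dequeue(): size=5
14. enqueue(49): size=6
15. enqueue(65): size=6=cap → OVERFLOW (fail)
16. enqueue(16): size=6=cap → OVERFLOW (fail)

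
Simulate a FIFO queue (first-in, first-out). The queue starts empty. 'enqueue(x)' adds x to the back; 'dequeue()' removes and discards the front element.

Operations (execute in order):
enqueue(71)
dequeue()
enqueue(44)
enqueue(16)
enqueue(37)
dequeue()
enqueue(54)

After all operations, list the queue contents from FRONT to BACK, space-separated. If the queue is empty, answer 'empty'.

Answer: 16 37 54

Derivation:
enqueue(71): [71]
dequeue(): []
enqueue(44): [44]
enqueue(16): [44, 16]
enqueue(37): [44, 16, 37]
dequeue(): [16, 37]
enqueue(54): [16, 37, 54]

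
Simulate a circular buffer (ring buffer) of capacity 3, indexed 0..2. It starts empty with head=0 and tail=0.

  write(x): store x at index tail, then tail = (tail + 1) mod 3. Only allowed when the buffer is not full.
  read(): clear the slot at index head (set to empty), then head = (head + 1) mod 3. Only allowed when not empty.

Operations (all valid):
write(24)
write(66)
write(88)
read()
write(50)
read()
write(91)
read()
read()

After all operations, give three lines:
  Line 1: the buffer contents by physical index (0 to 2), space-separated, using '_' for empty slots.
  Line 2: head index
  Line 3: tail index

write(24): buf=[24 _ _], head=0, tail=1, size=1
write(66): buf=[24 66 _], head=0, tail=2, size=2
write(88): buf=[24 66 88], head=0, tail=0, size=3
read(): buf=[_ 66 88], head=1, tail=0, size=2
write(50): buf=[50 66 88], head=1, tail=1, size=3
read(): buf=[50 _ 88], head=2, tail=1, size=2
write(91): buf=[50 91 88], head=2, tail=2, size=3
read(): buf=[50 91 _], head=0, tail=2, size=2
read(): buf=[_ 91 _], head=1, tail=2, size=1

Answer: _ 91 _
1
2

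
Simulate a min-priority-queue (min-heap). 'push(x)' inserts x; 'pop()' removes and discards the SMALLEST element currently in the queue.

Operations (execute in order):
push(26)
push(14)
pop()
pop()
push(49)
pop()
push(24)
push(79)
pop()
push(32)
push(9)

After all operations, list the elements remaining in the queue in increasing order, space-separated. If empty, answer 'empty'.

Answer: 9 32 79

Derivation:
push(26): heap contents = [26]
push(14): heap contents = [14, 26]
pop() → 14: heap contents = [26]
pop() → 26: heap contents = []
push(49): heap contents = [49]
pop() → 49: heap contents = []
push(24): heap contents = [24]
push(79): heap contents = [24, 79]
pop() → 24: heap contents = [79]
push(32): heap contents = [32, 79]
push(9): heap contents = [9, 32, 79]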